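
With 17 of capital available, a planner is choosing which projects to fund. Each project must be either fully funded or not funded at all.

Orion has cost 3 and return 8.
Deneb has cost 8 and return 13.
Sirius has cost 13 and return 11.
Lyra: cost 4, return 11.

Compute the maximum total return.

Allowing fractional choices, the relaxed optimum would be about 33.7, but projects are indivisible.
Deneb + Lyra: cost 8 + 4 = 12 ≤ 17, return 13 + 11 = 24.
Sirius + Lyra: cost 13 + 4 = 17 ≤ 17, return 11 + 11 = 22.
Orion + Deneb + Lyra: cost 3 + 8 + 4 = 15 ≤ 17, return 8 + 13 + 11 = 32.
Best is Orion, Deneb, and Lyra with total return 32.

32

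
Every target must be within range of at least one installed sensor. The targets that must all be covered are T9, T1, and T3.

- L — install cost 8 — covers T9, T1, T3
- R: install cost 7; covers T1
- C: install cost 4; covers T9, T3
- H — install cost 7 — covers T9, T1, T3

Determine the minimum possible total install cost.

This is an integer covering problem.
The greedy cost-per-new-target heuristic would pick C and R for 11, but a cheaper cover exists.
H alone covers T9, T1, T3 — every target.
Total install cost: 7.
No cover costs less than 7.

7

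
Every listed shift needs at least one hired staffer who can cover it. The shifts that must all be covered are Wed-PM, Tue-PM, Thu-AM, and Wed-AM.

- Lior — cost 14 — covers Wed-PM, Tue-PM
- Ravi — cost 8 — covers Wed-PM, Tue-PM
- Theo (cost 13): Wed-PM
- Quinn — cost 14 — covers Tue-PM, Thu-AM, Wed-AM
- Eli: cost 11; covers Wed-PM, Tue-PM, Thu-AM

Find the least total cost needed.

22

The greedy cost-per-new-shift heuristic would pick Eli and Quinn for 25, but a cheaper cover exists.
Choose Ravi and Quinn: together they cover Wed-PM, Tue-PM, Thu-AM, Wed-AM — every shift.
Total cost: 8 + 14 = 22.
No cover costs less than 22.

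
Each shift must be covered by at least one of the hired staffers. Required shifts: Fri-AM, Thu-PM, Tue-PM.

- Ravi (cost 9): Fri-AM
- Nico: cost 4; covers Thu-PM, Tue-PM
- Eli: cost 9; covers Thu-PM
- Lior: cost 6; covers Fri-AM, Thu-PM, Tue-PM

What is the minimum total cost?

Lior alone covers Fri-AM, Thu-PM, Tue-PM — every shift.
Total cost: 6.

6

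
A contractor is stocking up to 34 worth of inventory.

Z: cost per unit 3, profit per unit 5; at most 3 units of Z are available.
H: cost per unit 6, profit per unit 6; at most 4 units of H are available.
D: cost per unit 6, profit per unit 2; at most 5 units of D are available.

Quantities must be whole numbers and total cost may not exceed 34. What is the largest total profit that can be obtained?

Take 3×Z and 4×H: cost 33 ≤ 34, profit 3·5 + 4·6 = 39.
Z has the best ratio (5/3) and is taken to its limit of 3; remaining capacity is filled optimally with the others.

39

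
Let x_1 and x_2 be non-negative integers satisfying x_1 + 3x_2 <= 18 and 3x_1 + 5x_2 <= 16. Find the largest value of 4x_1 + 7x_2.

22

(x_1,x_2)=(2,2): 1·2+3·2=8≤18, 3·2+5·2=16≤16, objective 22.
(x_1,x_2)=(0,3): 1·0+3·3=9≤18, 3·0+5·3=15≤16, objective 21.
(x_1,x_2)=(3,1): 1·3+3·1=6≤18, 3·3+5·1=14≤16, objective 19.
No feasible integer point exceeds 22.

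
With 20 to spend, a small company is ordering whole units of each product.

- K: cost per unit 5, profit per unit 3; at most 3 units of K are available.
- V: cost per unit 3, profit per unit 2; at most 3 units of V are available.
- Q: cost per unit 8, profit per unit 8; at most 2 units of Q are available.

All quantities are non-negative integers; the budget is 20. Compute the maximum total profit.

18

2×Q: cost 16 ≤ 20, profit 2·8 = 16.
1×V and 2×Q: cost 19 ≤ 20, profit 1·2 + 2·8 = 18.
Best is 18.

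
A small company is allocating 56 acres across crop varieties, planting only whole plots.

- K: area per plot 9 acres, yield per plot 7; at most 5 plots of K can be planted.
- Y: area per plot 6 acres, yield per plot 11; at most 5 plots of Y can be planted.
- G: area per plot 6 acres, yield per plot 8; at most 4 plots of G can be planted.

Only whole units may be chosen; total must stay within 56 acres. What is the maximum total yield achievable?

Y has the best ratio (11/6); taking only Y gives at most 5×11 = 55 (stopped by the supply cap of 5).
Mixing does better — 5×Y and 4×G: area 54 ≤ 56, yield 5·11 + 4·8 = 87.

87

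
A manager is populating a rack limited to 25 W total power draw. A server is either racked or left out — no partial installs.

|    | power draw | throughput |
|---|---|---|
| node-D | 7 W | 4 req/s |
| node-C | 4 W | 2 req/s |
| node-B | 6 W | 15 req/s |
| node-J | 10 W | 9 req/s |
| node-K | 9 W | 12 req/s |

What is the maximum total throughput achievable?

36

This is a 0-1 knapsack instance.
node-C + node-B + node-K: power draw 4 + 6 + 9 = 19 ≤ 25, throughput 2 + 15 + 12 = 29.
node-D + node-B + node-K: power draw 7 + 6 + 9 = 22 ≤ 25, throughput 4 + 15 + 12 = 31.
node-B + node-J + node-K: power draw 6 + 10 + 9 = 25 ≤ 25, throughput 15 + 9 + 12 = 36.
Best is node-B, node-J, and node-K with total throughput 36.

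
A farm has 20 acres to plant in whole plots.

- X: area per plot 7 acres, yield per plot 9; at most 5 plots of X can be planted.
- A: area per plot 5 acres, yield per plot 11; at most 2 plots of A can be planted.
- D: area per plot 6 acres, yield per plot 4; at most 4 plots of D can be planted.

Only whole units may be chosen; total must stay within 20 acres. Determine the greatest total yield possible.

31

Take 1×X and 2×A: area 17 ≤ 20, yield 1·9 + 2·11 = 31.
A has the best ratio (11/5) and is taken to its limit of 2; remaining capacity is filled optimally with the others.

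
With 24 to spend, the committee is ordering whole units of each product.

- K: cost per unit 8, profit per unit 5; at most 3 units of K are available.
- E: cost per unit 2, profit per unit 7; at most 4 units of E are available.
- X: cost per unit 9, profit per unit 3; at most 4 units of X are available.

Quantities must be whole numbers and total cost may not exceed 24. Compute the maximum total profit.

38

E has the best ratio (7/2); taking only E gives at most 4×7 = 28 (stopped by the supply cap of 4).
Mixing does better — 2×K and 4×E: cost 24 ≤ 24, profit 2·5 + 4·7 = 38.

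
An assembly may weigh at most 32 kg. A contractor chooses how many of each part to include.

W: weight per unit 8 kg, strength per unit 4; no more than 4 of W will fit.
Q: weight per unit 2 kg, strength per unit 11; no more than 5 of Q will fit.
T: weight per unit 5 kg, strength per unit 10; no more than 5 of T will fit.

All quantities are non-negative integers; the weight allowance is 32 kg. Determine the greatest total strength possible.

95

Q has the best ratio (11/2); taking only Q gives at most 5×11 = 55 (stopped by the supply cap of 5).
Mixing does better — 5×Q and 4×T: weight 30 ≤ 32, strength 5·11 + 4·10 = 95.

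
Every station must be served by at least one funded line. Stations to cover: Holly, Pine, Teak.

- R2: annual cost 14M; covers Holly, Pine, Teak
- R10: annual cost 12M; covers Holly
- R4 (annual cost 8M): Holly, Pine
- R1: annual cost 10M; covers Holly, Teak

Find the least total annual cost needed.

R2 alone covers Holly, Pine, Teak — every station.
Total annual cost: 14.

14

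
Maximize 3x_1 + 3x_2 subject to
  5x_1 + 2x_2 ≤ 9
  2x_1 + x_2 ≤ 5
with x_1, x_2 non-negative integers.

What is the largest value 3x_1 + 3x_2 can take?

Relaxing integrality, the LP optimum is 13.50 at (x_1,x_2) = (0, 4.5), which is not an integer point.
(x_1,x_2)=(0,4): 5·0+2·4=8≤9, 2·0+1·4=4≤5, objective 12.
(x_1,x_2)=(0,3): 5·0+2·3=6≤9, 2·0+1·3=3≤5, objective 9.
No feasible integer point exceeds 12.

12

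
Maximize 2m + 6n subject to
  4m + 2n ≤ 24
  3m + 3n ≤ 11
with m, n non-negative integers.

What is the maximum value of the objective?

18

The continuous relaxation peaks at (0, 3.67) with value 22.00; rounding to a feasible lattice point costs some objective.
(m,n)=(0,3): 4·0+2·3=6≤24, 3·0+3·3=9≤11, objective 18.
(m,n)=(1,2): 4·1+2·2=8≤24, 3·1+3·2=9≤11, objective 14.
No feasible integer point exceeds 18.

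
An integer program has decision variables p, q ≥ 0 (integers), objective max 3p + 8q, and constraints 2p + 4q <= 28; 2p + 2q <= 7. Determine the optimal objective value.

24

Relaxing integrality, the LP optimum is 28.00 at (p,q) = (0, 3.5), which is not an integer point.
(p,q)=(0,3): 2·0+4·3=12≤28, 2·0+2·3=6≤7, objective 24.
(p,q)=(1,2): 2·1+4·2=10≤28, 2·1+2·2=6≤7, objective 19.
(p,q)=(0,2): 2·0+4·2=8≤28, 2·0+2·2=4≤7, objective 16.
Maximum is 24 at (p,q)=(0,3).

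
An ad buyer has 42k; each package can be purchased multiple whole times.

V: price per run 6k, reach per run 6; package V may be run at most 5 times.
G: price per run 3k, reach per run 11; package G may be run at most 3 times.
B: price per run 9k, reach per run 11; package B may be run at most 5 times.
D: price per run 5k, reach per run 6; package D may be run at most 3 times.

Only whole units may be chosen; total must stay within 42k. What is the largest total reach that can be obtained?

73

G has the best ratio (11/3); taking only G gives at most 3×11 = 33 (stopped by the supply cap of 3).
Mixing does better — 3×G, 2×B, and 3×D: price 42 ≤ 42, reach 3·11 + 2·11 + 3·6 = 73.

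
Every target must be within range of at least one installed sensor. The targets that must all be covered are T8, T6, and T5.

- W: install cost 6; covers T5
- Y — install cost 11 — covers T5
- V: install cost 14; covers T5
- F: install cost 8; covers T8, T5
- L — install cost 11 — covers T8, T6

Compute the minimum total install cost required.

17

The greedy cost-per-new-target heuristic would pick F and L for 19, but a cheaper cover exists.
Choose W and L: together they cover T8, T6, T5 — every target.
Total install cost: 6 + 11 = 17.
No cover costs less than 17.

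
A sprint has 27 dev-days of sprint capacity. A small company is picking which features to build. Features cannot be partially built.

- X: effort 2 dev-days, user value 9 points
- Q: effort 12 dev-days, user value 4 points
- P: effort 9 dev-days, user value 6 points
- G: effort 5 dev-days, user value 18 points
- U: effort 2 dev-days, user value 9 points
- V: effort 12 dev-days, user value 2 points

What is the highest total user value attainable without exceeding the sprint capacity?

X + P + G + U: effort 2 + 9 + 5 + 2 = 18 ≤ 27, user value 9 + 6 + 18 + 9 = 42.
X + G + U + V: effort 2 + 5 + 2 + 12 = 21 ≤ 27, user value 9 + 18 + 9 + 2 = 38.
X + Q + G + U: effort 2 + 12 + 5 + 2 = 21 ≤ 27, user value 9 + 4 + 18 + 9 = 40.
Best is X, P, G, and U with total user value 42.

42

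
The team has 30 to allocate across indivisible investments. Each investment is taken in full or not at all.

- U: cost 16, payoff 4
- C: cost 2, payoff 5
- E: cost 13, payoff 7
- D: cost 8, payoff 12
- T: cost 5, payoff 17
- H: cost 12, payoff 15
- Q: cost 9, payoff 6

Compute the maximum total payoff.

49

C + D + T + H: cost 2 + 8 + 5 + 12 = 27 ≤ 30, payoff 5 + 12 + 17 + 15 = 49.
D + T + H: cost 8 + 5 + 12 = 25 ≤ 30, payoff 12 + 17 + 15 = 44.
C + T + H + Q: cost 2 + 5 + 12 + 9 = 28 ≤ 30, payoff 5 + 17 + 15 + 6 = 43.
Best is C, D, T, and H with total payoff 49.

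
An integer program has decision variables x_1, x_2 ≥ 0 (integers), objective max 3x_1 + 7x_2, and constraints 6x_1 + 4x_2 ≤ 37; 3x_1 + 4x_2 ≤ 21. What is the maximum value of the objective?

35

(x_1,x_2)=(0,5): 6·0+4·5=20≤37, 3·0+4·5=20≤21, objective 35.
(x_1,x_2)=(1,4): 6·1+4·4=22≤37, 3·1+4·4=19≤21, objective 31.
(x_1,x_2)=(0,4): 6·0+4·4=16≤37, 3·0+4·4=16≤21, objective 28.
The best lattice point is (0,5), giving 35.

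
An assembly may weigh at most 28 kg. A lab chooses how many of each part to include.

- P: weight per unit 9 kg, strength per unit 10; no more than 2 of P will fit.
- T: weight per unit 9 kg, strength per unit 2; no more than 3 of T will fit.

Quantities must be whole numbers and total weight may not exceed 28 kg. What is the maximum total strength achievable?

22

2×P: weight 18 ≤ 28, strength 2·10 = 20.
2×P and 1×T: weight 27 ≤ 28, strength 2·10 + 1·2 = 22.
Best is 22.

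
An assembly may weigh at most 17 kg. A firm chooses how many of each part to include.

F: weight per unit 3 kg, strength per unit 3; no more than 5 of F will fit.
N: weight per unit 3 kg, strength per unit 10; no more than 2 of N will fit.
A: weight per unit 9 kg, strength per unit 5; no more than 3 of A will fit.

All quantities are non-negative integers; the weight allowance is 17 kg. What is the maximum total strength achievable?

This is a bounded integer knapsack.
Take 3×F and 2×N: weight 15 ≤ 17, strength 3·3 + 2·10 = 29.
N has the best ratio (10/3) and is taken to its limit of 2; remaining capacity is filled optimally with the others.

29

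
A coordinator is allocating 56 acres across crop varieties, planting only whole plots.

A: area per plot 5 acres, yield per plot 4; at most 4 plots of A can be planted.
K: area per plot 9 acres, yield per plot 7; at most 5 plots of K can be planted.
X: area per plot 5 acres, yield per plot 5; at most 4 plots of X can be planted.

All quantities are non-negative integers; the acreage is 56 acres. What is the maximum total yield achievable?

X has the best ratio (5/5); taking only X gives at most 4×5 = 20 (stopped by the supply cap of 4).
Mixing does better — 4×K and 4×X: area 56 ≤ 56, yield 4·7 + 4·5 = 48.

48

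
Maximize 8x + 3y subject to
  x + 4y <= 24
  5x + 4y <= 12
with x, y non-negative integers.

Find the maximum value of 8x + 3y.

16

(x,y)=(2,0): 1·2+4·0=2≤24, 5·2+4·0=10≤12, objective 16.
(x,y)=(1,1): 1·1+4·1=5≤24, 5·1+4·1=9≤12, objective 11.
(x,y)=(1,0): 1·1+4·0=1≤24, 5·1+4·0=5≤12, objective 8.
The best lattice point is (2,0), giving 16.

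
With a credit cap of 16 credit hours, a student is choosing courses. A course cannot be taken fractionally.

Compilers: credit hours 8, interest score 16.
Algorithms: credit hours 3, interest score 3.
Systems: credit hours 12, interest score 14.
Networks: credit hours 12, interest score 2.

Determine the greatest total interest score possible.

Compilers: credit hours 8 ≤ 16, interest score 16.
Compilers + Algorithms: credit hours 8 + 3 = 11 ≤ 16, interest score 16 + 3 = 19.
Algorithms + Systems: credit hours 3 + 12 = 15 ≤ 16, interest score 3 + 14 = 17.
Best is Compilers and Algorithms with total interest score 19.

19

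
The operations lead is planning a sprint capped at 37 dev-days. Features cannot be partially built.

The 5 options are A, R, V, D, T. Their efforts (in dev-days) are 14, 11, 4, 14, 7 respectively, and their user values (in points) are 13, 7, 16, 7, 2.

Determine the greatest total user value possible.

38

Allowing fractional choices, the relaxed optimum would be about 40.0, but features are indivisible.
A + R + V + T: effort 14 + 11 + 4 + 7 = 36 ≤ 37, user value 13 + 7 + 16 + 2 = 38.
A + R + V: effort 14 + 11 + 4 = 29 ≤ 37, user value 13 + 7 + 16 = 36.
A + V + D: effort 14 + 4 + 14 = 32 ≤ 37, user value 13 + 16 + 7 = 36.
Best is A, R, V, and T with total user value 38.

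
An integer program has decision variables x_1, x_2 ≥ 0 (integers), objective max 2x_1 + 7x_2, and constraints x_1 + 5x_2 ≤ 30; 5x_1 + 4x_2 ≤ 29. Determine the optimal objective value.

The continuous relaxation peaks at (1.19, 5.76) with value 42.71; rounding to a feasible lattice point costs some objective.
(x_1,x_2)=(0,6): 1·0+5·6=30≤30, 5·0+4·6=24≤29, objective 42.
(x_1,x_2)=(1,5): 1·1+5·5=26≤30, 5·1+4·5=25≤29, objective 37.
Maximum is 42 at (x_1,x_2)=(0,6).

42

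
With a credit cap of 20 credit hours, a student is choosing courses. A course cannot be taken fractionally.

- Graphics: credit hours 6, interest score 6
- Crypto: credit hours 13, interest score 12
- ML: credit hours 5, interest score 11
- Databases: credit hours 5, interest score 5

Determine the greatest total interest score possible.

Graphics + ML + Databases: credit hours 6 + 5 + 5 = 16 ≤ 20, interest score 6 + 11 + 5 = 22.
Graphics + Crypto: credit hours 6 + 13 = 19 ≤ 20, interest score 6 + 12 = 18.
Crypto + ML: credit hours 13 + 5 = 18 ≤ 20, interest score 12 + 11 = 23.
Best is Crypto and ML with total interest score 23.

23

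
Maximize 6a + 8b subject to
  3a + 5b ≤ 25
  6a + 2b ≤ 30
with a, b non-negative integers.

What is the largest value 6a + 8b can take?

42

Relaxing integrality, the LP optimum is 45.00 at (a,b) = (4.17, 2.5), which is not an integer point.
(a,b)=(3,3) is feasible, giving 42.
(a,b)=(4,2) is feasible, giving 40.
No feasible integer point exceeds 42.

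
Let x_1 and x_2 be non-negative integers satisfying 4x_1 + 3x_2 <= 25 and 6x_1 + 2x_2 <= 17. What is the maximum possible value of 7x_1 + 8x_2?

Relaxing integrality, the LP optimum is 66.67 at (x_1,x_2) = (0, 8.33), which is not an integer point.
(x_1,x_2)=(0,8): 4·0+3·8=24≤25, 6·0+2·8=16≤17, objective 64.
(x_1,x_2)=(0,7): 4·0+3·7=21≤25, 6·0+2·7=14≤17, objective 56.
The best lattice point is (0,8), giving 64.

64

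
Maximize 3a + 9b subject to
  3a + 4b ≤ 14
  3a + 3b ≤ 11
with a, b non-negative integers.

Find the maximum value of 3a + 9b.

The continuous relaxation peaks at (0, 3.5) with value 31.50; rounding to a feasible lattice point costs some objective.
(a,b)=(0,3): 3·0+4·3=12≤14, 3·0+3·3=9≤11, objective 27.
(a,b)=(1,2): 3·1+4·2=11≤14, 3·1+3·2=9≤11, objective 21.
(a,b)=(0,2): 3·0+4·2=8≤14, 3·0+3·2=6≤11, objective 18.
No feasible integer point exceeds 27.

27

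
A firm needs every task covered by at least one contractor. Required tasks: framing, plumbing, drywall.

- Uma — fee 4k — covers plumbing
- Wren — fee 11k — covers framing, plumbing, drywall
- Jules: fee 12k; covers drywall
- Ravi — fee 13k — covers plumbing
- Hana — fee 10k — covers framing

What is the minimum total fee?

11

Wren alone covers framing, plumbing, drywall — every task.
Total fee: 11.
No cover costs less than 11.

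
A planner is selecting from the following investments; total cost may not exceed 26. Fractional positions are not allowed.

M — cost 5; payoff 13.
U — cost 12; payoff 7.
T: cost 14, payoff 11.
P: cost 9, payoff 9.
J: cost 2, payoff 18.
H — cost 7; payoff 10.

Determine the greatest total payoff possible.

This is an integer program with binary decision variables.
M + U + J + H: cost 5 + 12 + 2 + 7 = 26 ≤ 26, payoff 13 + 7 + 18 + 10 = 48.
M + T + J: cost 5 + 14 + 2 = 21 ≤ 26, payoff 13 + 11 + 18 = 42.
M + P + J + H: cost 5 + 9 + 2 + 7 = 23 ≤ 26, payoff 13 + 9 + 18 + 10 = 50.
Best is M, P, J, and H with total payoff 50.

50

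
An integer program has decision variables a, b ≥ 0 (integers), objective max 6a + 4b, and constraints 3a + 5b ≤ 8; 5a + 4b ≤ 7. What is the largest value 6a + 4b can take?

6

The continuous relaxation peaks at (1.4, 0) with value 8.40; rounding to a feasible lattice point costs some objective.
(a,b)=(1,0) is feasible, giving 6.
(a,b)=(0,1) is feasible, giving 4.
(a,b)=(0,0) is feasible, giving 0.
Maximum is 6 at (a,b)=(1,0).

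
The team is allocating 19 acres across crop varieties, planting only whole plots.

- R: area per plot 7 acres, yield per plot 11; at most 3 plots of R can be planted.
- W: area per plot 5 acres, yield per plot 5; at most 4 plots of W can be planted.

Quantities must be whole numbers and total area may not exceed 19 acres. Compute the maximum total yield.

This is a bounded integer knapsack.
R has the best ratio (11/7); taking only R gives at most 2×11 = 22 (stopped by the area limit).
Mixing does better — 2×R and 1×W: area 19 ≤ 19, yield 2·11 + 1·5 = 27.

27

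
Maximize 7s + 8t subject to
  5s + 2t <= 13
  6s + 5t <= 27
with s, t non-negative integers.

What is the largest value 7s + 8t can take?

40

Relaxing integrality, the LP optimum is 43.20 at (s,t) = (0, 5.4), which is not an integer point.
(s,t)=(0,5): 5·0+2·5=10≤13, 6·0+5·5=25≤27, objective 40.
(s,t)=(1,4): 5·1+2·4=13≤13, 6·1+5·4=26≤27, objective 39.
(s,t)=(0,4): 5·0+2·4=8≤13, 6·0+5·4=20≤27, objective 32.
Maximum is 40 at (s,t)=(0,5).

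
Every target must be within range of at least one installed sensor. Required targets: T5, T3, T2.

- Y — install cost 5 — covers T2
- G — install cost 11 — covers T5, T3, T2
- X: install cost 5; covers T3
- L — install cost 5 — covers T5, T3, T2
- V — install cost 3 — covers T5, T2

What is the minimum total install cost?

5

The greedy cost-per-new-target heuristic would pick V and X for 8, but a cheaper cover exists.
L alone covers T5, T3, T2 — every target.
Total install cost: 5.
No cover costs less than 5.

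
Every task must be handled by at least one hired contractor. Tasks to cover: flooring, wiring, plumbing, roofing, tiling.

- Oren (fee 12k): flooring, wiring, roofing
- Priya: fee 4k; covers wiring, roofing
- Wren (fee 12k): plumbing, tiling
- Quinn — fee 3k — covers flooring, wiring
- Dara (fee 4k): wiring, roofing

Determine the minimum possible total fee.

Choose Priya, Wren, and Quinn: together they cover flooring, wiring, plumbing, roofing, tiling — every task.
Total fee: 4 + 12 + 3 = 19.

19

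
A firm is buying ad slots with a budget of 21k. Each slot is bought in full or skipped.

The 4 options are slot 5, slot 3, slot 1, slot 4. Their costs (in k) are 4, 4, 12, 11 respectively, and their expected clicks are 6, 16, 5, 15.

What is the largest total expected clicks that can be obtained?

Allowing fractional choices, the relaxed optimum would be about 37.8, but ad slots are indivisible.
slot 3 + slot 4: cost 4 + 11 = 15 ≤ 21, expected clicks 16 + 15 = 31.
slot 5 + slot 3 + slot 4: cost 4 + 4 + 11 = 19 ≤ 21, expected clicks 6 + 16 + 15 = 37.
Best is slot 5, slot 3, and slot 4 with total expected clicks 37.

37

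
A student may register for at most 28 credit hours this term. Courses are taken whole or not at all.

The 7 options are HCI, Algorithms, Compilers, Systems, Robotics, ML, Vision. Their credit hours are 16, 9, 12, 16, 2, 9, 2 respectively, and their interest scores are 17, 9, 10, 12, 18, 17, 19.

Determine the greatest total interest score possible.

64

Treat it as a binary knapsack problem.
Algorithms + Robotics + ML + Vision: credit hours 9 + 2 + 9 + 2 = 22 ≤ 28, interest score 9 + 18 + 17 + 19 = 63.
Algorithms + Compilers + Robotics + Vision: credit hours 9 + 12 + 2 + 2 = 25 ≤ 28, interest score 9 + 10 + 18 + 19 = 56.
Compilers + Robotics + ML + Vision: credit hours 12 + 2 + 9 + 2 = 25 ≤ 28, interest score 10 + 18 + 17 + 19 = 64.
Best is Compilers, Robotics, ML, and Vision with total interest score 64.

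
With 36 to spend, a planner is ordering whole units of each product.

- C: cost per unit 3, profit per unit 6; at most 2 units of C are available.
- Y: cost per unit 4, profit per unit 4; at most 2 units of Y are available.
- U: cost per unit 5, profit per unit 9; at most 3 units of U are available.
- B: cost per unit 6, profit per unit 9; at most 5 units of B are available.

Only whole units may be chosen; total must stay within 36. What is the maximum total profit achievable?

This is a bounded integer knapsack.
C has the best ratio (6/3); taking only C gives at most 2×6 = 12 (stopped by the supply cap of 2).
Mixing does better — 1×C, 3×U, and 3×B: cost 36 ≤ 36, profit 1·6 + 3·9 + 3·9 = 60.

60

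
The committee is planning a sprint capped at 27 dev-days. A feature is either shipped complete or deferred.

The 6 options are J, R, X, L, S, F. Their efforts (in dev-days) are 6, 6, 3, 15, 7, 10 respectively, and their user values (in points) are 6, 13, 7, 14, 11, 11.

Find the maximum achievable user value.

42

Treat it as a binary knapsack problem.
J + R + X + S: effort 6 + 6 + 3 + 7 = 22 ≤ 27, user value 6 + 13 + 7 + 11 = 37.
J + R + X + F: effort 6 + 6 + 3 + 10 = 25 ≤ 27, user value 6 + 13 + 7 + 11 = 37.
R + X + S + F: effort 6 + 3 + 7 + 10 = 26 ≤ 27, user value 13 + 7 + 11 + 11 = 42.
Best is R, X, S, and F with total user value 42.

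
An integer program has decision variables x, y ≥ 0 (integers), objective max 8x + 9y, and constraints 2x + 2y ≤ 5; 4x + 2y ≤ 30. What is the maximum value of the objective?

18

The continuous relaxation peaks at (0, 2.5) with value 22.50; rounding to a feasible lattice point costs some objective.
(x,y)=(0,2): 2·0+2·2=4≤5, 4·0+2·2=4≤30, objective 18.
(x,y)=(1,1): 2·1+2·1=4≤5, 4·1+2·1=6≤30, objective 17.
(x,y)=(0,1): 2·0+2·1=2≤5, 4·0+2·1=2≤30, objective 9.
The best lattice point is (0,2), giving 18.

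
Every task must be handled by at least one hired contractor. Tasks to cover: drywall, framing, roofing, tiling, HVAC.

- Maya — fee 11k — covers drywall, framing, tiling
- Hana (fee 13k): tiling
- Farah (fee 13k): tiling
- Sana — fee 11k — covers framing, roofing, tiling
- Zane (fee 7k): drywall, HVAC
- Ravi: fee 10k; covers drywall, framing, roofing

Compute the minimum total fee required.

18

This is an integer covering problem.
Choose Sana and Zane: together they cover drywall, framing, roofing, tiling, HVAC — every task.
Total fee: 11 + 7 = 18.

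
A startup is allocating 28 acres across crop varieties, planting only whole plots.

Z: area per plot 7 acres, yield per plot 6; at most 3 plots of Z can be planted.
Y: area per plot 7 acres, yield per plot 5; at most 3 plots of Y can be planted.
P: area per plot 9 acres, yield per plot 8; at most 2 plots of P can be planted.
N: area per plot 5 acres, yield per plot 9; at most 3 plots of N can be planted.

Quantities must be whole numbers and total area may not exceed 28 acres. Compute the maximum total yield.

2×P and 2×N: area 28 ≤ 28, yield 2·8 + 2·9 = 34.
1×P and 3×N: area 24 ≤ 28, yield 1·8 + 3·9 = 35.
Best is 35.

35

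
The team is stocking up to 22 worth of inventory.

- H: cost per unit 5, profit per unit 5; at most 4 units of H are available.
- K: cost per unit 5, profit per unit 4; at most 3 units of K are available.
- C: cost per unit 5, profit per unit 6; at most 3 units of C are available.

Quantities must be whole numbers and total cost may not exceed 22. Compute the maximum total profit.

C has the best ratio (6/5); taking only C gives at most 3×6 = 18 (stopped by the supply cap of 3).
Mixing does better — 1×H and 3×C: cost 20 ≤ 22, profit 1·5 + 3·6 = 23.

23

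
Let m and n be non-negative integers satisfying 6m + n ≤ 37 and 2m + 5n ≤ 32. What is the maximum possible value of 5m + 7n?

53

The continuous relaxation peaks at (5.46, 4.21) with value 56.82; rounding to a feasible lattice point costs some objective.
(m,n)=(5,4): 6·5+1·4=34≤37, 2·5+5·4=30≤32, objective 53.
(m,n)=(4,4): 6·4+1·4=28≤37, 2·4+5·4=28≤32, objective 48.
(m,n)=(5,3): 6·5+1·3=33≤37, 2·5+5·3=25≤32, objective 46.
The best lattice point is (5,4), giving 53.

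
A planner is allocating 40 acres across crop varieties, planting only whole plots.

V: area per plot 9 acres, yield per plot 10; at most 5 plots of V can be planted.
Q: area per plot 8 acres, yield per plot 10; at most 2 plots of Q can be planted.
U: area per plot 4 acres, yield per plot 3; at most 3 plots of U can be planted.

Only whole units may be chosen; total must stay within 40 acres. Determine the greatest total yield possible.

Q has the best ratio (10/8); taking only Q gives at most 2×10 = 20 (stopped by the supply cap of 2).
Mixing does better — 2×V, 2×Q, and 1×U: area 38 ≤ 40, yield 2·10 + 2·10 + 1·3 = 43.

43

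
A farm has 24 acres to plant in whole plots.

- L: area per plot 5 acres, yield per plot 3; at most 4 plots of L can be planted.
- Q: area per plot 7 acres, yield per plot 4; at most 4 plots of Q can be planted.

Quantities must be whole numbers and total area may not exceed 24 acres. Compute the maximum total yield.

3×L and 1×Q: area 22 ≤ 24, yield 3·3 + 1·4 = 13.
2×L and 2×Q: area 24 ≤ 24, yield 2·3 + 2·4 = 14.
Best is 14.

14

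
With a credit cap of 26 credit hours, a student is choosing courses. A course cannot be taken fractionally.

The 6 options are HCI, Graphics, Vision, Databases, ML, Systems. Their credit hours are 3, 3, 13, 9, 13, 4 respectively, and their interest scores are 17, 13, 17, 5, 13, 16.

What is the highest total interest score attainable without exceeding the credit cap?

63

Allowing fractional choices, the relaxed optimum would be about 66.0, but courses are indivisible.
HCI + Graphics + Databases + Systems: credit hours 3 + 3 + 9 + 4 = 19 ≤ 26, interest score 17 + 13 + 5 + 16 = 51.
HCI + Graphics + Vision + Systems: credit hours 3 + 3 + 13 + 4 = 23 ≤ 26, interest score 17 + 13 + 17 + 16 = 63.
HCI + Graphics + ML + Systems: credit hours 3 + 3 + 13 + 4 = 23 ≤ 26, interest score 17 + 13 + 13 + 16 = 59.
Best is HCI, Graphics, Vision, and Systems with total interest score 63.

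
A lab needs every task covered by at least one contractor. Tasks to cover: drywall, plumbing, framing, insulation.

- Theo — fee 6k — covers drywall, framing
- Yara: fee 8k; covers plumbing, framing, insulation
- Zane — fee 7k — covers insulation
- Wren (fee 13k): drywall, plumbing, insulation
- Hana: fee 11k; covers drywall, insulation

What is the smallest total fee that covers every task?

Choose Theo and Yara: together they cover drywall, plumbing, framing, insulation — every task.
Total fee: 6 + 8 = 14.
No cover costs less than 14.

14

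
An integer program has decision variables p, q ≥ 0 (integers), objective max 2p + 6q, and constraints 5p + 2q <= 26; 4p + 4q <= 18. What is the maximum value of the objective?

24

Relaxing integrality, the LP optimum is 27.00 at (p,q) = (0, 4.5), which is not an integer point.
(p,q)=(0,4): 5·0+2·4=8≤26, 4·0+4·4=16≤18, objective 24.
(p,q)=(1,3): 5·1+2·3=11≤26, 4·1+4·3=16≤18, objective 20.
(p,q)=(0,3): 5·0+2·3=6≤26, 4·0+4·3=12≤18, objective 18.
Maximum is 24 at (p,q)=(0,4).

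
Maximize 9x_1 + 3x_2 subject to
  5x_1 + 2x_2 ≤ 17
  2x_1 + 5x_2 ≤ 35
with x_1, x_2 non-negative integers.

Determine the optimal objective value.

30

Relaxing integrality, the LP optimum is 30.60 at (x_1,x_2) = (3.4, 0), which is not an integer point.
(x_1,x_2)=(3,1): 5·3+2·1=17≤17, 2·3+5·1=11≤35, objective 30.
(x_1,x_2)=(3,0): 5·3+2·0=15≤17, 2·3+5·0=6≤35, objective 27.
(x_1,x_2)=(2,2): 5·2+2·2=14≤17, 2·2+5·2=14≤35, objective 24.
(x_1,x_2)=(2,1): 5·2+2·1=12≤17, 2·2+5·1=9≤35, objective 21.
Maximum is 30 at (x_1,x_2)=(3,1).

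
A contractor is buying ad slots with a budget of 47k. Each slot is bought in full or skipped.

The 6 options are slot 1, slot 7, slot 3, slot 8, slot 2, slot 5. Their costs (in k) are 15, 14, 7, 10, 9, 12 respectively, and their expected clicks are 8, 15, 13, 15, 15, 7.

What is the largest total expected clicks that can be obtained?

58

slot 7 + slot 3 + slot 8 + slot 2: cost 14 + 7 + 10 + 9 = 40 ≤ 47, expected clicks 15 + 13 + 15 + 15 = 58.
slot 1 + slot 3 + slot 8 + slot 2: cost 15 + 7 + 10 + 9 = 41 ≤ 47, expected clicks 8 + 13 + 15 + 15 = 51.
slot 7 + slot 8 + slot 2 + slot 5: cost 14 + 10 + 9 + 12 = 45 ≤ 47, expected clicks 15 + 15 + 15 + 7 = 52.
Best is slot 7, slot 3, slot 8, and slot 2 with total expected clicks 58.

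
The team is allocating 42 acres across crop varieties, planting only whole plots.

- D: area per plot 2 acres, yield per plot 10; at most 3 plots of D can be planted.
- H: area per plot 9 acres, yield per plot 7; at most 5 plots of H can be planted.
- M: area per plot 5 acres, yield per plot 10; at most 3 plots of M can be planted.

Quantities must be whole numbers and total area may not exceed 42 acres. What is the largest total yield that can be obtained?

74

This is a bounded integer knapsack.
D has the best ratio (10/2); taking only D gives at most 3×10 = 30 (stopped by the supply cap of 3).
Mixing does better — 3×D, 2×H, and 3×M: area 39 ≤ 42, yield 3·10 + 2·7 + 3·10 = 74.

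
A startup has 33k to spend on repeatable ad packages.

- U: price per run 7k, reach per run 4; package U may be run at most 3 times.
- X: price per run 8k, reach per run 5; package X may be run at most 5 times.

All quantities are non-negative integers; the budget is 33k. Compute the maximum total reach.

X has the best ratio (5/8); taking only X gives at most 4×5 = 20 (stopped by the price limit).
Optimal: 4×X: price 32 ≤ 33, reach 4·5 = 20.

20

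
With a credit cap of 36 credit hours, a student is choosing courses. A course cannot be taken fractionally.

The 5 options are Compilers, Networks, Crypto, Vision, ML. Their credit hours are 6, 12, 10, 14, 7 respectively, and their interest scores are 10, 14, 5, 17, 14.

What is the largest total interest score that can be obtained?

Allowing fractional choices, the relaxed optimum would be about 51.5, but courses are indivisible.
Compilers + Vision + ML: credit hours 6 + 14 + 7 = 27 ≤ 36, interest score 10 + 17 + 14 = 41.
Networks + Vision + ML: credit hours 12 + 14 + 7 = 33 ≤ 36, interest score 14 + 17 + 14 = 45.
Compilers + Networks + Crypto + ML: credit hours 6 + 12 + 10 + 7 = 35 ≤ 36, interest score 10 + 14 + 5 + 14 = 43.
Best is Networks, Vision, and ML with total interest score 45.

45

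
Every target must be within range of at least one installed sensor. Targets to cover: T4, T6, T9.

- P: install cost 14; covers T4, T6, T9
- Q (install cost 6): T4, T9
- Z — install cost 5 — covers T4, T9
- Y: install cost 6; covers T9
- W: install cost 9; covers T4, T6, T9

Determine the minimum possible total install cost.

This is an integer covering problem.
W alone covers T4, T6, T9 — every target.
Total install cost: 9.

9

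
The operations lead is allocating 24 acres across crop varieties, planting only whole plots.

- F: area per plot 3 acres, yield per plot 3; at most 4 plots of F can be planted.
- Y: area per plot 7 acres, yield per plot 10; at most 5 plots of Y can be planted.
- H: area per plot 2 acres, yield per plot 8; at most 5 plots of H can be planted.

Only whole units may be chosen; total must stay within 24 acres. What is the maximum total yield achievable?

2×Y and 5×H: area 24 ≤ 24, yield 2·10 + 5·8 = 60.
2×F, 1×Y, and 5×H: area 23 ≤ 24, yield 2·3 + 1·10 + 5·8 = 56.
Best is 60.

60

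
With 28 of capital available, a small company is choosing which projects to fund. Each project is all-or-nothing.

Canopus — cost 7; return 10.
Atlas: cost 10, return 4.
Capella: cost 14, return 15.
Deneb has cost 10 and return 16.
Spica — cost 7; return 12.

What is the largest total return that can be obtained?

38

Allowing fractional choices, the relaxed optimum would be about 42.3, but projects are indivisible.
Canopus + Deneb + Spica: cost 7 + 10 + 7 = 24 ≤ 28, return 10 + 16 + 12 = 38.
Canopus + Capella + Spica: cost 7 + 14 + 7 = 28 ≤ 28, return 10 + 15 + 12 = 37.
Best is Canopus, Deneb, and Spica with total return 38.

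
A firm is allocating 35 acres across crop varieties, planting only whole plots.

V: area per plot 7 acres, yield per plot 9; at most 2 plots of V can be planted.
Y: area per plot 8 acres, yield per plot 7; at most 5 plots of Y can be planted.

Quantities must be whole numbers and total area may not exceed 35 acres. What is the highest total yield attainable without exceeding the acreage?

32

2×V and 2×Y: area 30 ≤ 35, yield 2·9 + 2·7 = 32.
1×V and 3×Y: area 31 ≤ 35, yield 1·9 + 3·7 = 30.
Best is 32.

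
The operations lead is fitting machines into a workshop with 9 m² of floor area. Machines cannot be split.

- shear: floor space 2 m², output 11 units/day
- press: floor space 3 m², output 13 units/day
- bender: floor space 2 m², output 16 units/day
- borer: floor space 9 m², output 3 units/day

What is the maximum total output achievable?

40

Allowing fractional choices, the relaxed optimum would be about 40.7, but machines are indivisible.
press + bender: floor space 3 + 2 = 5 ≤ 9, output 13 + 16 = 29.
shear + press + bender: floor space 2 + 3 + 2 = 7 ≤ 9, output 11 + 13 + 16 = 40.
Best is shear, press, and bender with total output 40.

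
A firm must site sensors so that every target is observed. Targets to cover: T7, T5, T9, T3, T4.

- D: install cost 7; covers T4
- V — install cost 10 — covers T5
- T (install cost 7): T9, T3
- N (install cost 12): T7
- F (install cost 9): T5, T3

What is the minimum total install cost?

This is a weighted set-cover instance.
Choose D, T, N, and F: together they cover T7, T5, T9, T3, T4 — every target.
Total install cost: 7 + 7 + 12 + 9 = 35.

35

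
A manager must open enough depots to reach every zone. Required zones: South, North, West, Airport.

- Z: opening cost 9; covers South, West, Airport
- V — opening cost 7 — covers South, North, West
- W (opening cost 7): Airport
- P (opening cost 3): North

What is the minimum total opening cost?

12

This is an integer covering problem.
The greedy cost-per-new-zone heuristic would pick V and W for 14, but a cheaper cover exists.
Choose Z and P: together they cover South, North, West, Airport — every zone.
Total opening cost: 9 + 3 = 12.
No cover costs less than 12.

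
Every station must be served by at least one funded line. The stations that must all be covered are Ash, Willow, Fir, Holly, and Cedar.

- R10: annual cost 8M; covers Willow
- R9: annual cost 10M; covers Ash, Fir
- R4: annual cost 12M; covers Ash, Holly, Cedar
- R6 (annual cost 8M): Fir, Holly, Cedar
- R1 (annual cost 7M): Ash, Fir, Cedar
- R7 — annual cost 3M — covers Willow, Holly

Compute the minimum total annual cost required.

10

Choose R1 and R7: together they cover Ash, Willow, Fir, Holly, Cedar — every station.
Total annual cost: 7 + 3 = 10.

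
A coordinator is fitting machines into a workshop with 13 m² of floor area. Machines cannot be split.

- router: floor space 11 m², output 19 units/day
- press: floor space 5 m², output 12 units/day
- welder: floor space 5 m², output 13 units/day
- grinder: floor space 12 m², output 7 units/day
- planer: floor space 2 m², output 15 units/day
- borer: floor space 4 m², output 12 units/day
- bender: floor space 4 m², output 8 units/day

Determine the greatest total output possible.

This is an integer program with binary decision variables.
welder + planer + borer: floor space 5 + 2 + 4 = 11 ≤ 13, output 13 + 15 + 12 = 40.
press + welder + planer: floor space 5 + 5 + 2 = 12 ≤ 13, output 12 + 13 + 15 = 40.
The maximum output is 40; one optimal choice is welder, planer, and borer.

40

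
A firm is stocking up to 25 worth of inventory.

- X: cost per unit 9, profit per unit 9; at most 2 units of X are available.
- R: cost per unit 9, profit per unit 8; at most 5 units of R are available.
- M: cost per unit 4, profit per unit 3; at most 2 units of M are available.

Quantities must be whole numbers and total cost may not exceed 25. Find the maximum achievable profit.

21

X has the best ratio (9/9); taking only X gives at most 2×9 = 18 (stopped by the cost limit).
Mixing does better — 2×X and 1×M: cost 22 ≤ 25, profit 2·9 + 1·3 = 21.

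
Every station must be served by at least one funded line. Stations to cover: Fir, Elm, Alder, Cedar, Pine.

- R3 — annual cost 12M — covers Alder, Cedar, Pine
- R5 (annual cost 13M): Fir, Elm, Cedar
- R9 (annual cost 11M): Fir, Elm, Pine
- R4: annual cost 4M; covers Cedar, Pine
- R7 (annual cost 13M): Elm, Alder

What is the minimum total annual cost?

The greedy cost-per-new-station heuristic would pick R4, R9, and R3 for 27, but a cheaper cover exists.
Choose R3 and R9: together they cover Fir, Elm, Alder, Cedar, Pine — every station.
Total annual cost: 12 + 11 = 23.
No cover costs less than 23.

23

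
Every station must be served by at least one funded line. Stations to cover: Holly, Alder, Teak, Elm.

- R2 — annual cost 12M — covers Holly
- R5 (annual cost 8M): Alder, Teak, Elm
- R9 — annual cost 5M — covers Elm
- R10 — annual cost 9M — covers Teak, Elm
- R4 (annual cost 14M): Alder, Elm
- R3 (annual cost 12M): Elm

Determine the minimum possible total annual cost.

20

This is an integer covering problem.
Choose R2 and R5: together they cover Holly, Alder, Teak, Elm — every station.
Total annual cost: 12 + 8 = 20.
No cover costs less than 20.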